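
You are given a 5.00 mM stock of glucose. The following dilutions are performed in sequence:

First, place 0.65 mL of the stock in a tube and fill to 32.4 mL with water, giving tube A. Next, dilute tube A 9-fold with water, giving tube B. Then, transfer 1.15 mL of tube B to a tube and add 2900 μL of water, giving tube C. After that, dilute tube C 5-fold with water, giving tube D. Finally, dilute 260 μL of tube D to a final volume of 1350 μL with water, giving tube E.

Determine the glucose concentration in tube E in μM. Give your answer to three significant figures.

Step 1: 0.65 mL brought to 32.4 mL → factor 32.4/0.65 = 49.846
Step 2: 9-fold → factor 9
Step 3: 1.15 mL + 2900 μL = 4.05 mL total → factor 4.05/1.15 = 3.5217
Step 4: 5-fold → factor 5
Step 5: 260 μL brought to 1350 μL → factor 1350/260 = 5.1923
Overall dilution factor = 49.846 × 9 × 3.5217 × 5 × 5.1923 = 41017
Final = 5.00 mM / 41017 = 0.0001219 mM = 0.122 μM

0.122 μM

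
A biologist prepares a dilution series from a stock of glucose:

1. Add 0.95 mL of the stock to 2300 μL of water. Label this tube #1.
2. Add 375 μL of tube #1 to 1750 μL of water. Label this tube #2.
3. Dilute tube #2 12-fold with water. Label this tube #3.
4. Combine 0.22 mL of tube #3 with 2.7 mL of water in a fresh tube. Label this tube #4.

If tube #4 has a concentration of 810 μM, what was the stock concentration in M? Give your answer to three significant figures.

Step 1: 0.95 mL + 2300 μL = 3.25 mL total → factor 3.25/0.95 = 3.4211
Step 2: 375 μL + 1750 μL = 2125 μL total → factor 2125/375 = 5.6667
Step 3: 12-fold → factor 12
Step 4: 0.22 mL + 2.7 mL = 2.92 mL total → factor 2.92/0.22 = 13.273
Overall dilution factor = 3.4211 × 5.6667 × 12 × 13.273 = 3087.7
Stock = 810 μM × 3087.7 = 2.501 × 10^6 μM = 2.50 M

2.50 M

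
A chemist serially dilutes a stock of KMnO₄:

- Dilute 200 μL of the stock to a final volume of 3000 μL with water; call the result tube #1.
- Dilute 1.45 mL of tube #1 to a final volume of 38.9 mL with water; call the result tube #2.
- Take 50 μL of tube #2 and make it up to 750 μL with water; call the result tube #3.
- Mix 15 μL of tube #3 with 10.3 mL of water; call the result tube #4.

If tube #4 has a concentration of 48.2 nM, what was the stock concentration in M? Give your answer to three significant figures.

0.200 M

Step 1: 200 μL brought to 3000 μL → factor 3000/200 = 15
Step 2: 1.45 mL brought to 38.9 mL → factor 38.9/1.45 = 26.828
Step 3: 50 μL brought to 750 μL → factor 750/50 = 15
Step 4: 15 μL + 10.3 mL = 10315 μL total → factor 10315/15 = 687.67
Overall dilution factor = 15 × 26.828 × 15 × 687.67 = 4.1509 × 10^6
Stock = 48.2 nM × 4.1509 × 10^6 = 2.001 × 10^8 nM = 0.200 M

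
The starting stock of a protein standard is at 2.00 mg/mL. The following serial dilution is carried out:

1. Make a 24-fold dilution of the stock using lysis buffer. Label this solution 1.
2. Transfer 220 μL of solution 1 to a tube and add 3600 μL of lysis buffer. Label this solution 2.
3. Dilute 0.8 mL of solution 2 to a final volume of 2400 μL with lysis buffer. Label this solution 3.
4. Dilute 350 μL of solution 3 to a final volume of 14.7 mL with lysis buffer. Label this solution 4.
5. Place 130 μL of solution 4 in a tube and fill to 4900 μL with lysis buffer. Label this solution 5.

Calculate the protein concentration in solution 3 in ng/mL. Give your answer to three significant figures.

1.60 × 10^3 ng/mL

Step 1: 24-fold → factor 24
Step 2: 220 μL + 3600 μL = 3820 μL total → factor 3820/220 = 17.364
Step 3: 0.8 mL brought to 2400 μL → factor 2.4/0.8 = 3
Dilution factor through solution 3 = 24 × 17.364 × 3 = 1250.2
[solution 3] = 2.00 mg/mL / 1250.2 = 0.001600 mg/mL = 1.60 × 10^3 ng/mL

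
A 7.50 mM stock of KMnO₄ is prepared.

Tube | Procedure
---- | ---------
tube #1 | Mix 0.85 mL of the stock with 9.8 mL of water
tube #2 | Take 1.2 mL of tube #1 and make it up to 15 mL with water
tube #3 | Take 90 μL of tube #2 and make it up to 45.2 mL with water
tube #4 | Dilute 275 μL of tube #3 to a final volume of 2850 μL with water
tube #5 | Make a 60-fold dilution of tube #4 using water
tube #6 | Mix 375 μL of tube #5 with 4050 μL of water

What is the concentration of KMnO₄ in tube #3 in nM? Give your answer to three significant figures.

Step 1: 0.85 mL + 9.8 mL = 10.65 mL total → factor 10.65/0.85 = 12.529
Step 2: 1.2 mL brought to 15 mL → factor 15/1.2 = 12.5
Step 3: 90 μL brought to 45.2 mL → factor 45200/90 = 502.22
Dilution factor through tube #3 = 12.529 × 12.5 × 502.22 = 78657
[tube #3] = 7.50 mM / 78657 = 9.535 × 10^-5 mM = 95.4 nM

95.4 nM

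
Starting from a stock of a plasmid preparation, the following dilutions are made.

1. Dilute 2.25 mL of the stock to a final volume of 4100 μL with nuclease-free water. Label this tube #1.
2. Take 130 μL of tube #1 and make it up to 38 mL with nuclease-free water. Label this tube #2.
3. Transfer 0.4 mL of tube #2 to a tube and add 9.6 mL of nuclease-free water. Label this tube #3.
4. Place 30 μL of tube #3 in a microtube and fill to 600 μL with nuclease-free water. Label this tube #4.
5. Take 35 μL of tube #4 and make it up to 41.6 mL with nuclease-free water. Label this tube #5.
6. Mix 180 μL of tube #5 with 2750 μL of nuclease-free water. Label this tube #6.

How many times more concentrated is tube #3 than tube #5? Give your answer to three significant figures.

2.38 × 10^4

Step 1: 2.25 mL brought to 4100 μL → factor 4.1/2.25 = 1.8222
Step 2: 130 μL brought to 38 mL → factor 38000/130 = 292.31
Step 3: 0.4 mL + 9.6 mL = 10 mL total → factor 10/0.4 = 25
Step 4: 30 μL brought to 600 μL → factor 600/30 = 20
Step 5: 35 μL brought to 41.6 mL → factor 41600/35 = 1188.6
Dilution factor to tube #3 = 13316; to tube #5 = 3.1655 × 10^8
[tube #3]/[tube #5] = (factor to tube #5)/(factor to tube #3) = 3.1655 × 10^8/13316 = 2.38 × 10^4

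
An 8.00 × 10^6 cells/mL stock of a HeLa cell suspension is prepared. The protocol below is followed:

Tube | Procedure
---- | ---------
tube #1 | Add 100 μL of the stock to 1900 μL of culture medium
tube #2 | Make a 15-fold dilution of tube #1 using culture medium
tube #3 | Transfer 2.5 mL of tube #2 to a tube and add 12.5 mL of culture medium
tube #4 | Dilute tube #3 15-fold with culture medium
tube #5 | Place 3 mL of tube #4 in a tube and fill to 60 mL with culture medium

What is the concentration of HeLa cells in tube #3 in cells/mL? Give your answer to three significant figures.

Step 1: 100 μL + 1900 μL = 2000 μL total → factor 2000/100 = 20
Step 2: 15-fold → factor 15
Step 3: 2.5 mL + 12.5 mL = 15 mL total → factor 15/2.5 = 6
Dilution factor through tube #3 = 20 × 15 × 6 = 1800
[tube #3] = 8.00 × 10^6 cells/mL / 1800 = 4.44 × 10^3 cells/mL

4.44 × 10^3 cells/mL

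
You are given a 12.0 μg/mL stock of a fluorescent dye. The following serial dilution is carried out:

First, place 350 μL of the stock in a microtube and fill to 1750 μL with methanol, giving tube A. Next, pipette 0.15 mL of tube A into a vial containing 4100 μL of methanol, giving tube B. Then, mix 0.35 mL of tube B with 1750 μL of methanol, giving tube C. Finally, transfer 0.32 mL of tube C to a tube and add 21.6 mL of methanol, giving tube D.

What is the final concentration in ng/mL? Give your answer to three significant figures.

0.206 ng/mL

Step 1: 350 μL brought to 1750 μL → factor 1750/350 = 5
Step 2: 0.15 mL + 4100 μL = 4.25 mL total → factor 4.25/0.15 = 28.333
Step 3: 0.35 mL + 1750 μL = 2.1 mL total → factor 2.1/0.35 = 6
Step 4: 0.32 mL + 21.6 mL = 21.92 mL total → factor 21.92/0.32 = 68.5
Overall dilution factor = 5 × 28.333 × 6 × 68.5 = 58225
Final = 12.0 μg/mL / 58225 = 0.0002061 μg/mL = 0.206 ng/mL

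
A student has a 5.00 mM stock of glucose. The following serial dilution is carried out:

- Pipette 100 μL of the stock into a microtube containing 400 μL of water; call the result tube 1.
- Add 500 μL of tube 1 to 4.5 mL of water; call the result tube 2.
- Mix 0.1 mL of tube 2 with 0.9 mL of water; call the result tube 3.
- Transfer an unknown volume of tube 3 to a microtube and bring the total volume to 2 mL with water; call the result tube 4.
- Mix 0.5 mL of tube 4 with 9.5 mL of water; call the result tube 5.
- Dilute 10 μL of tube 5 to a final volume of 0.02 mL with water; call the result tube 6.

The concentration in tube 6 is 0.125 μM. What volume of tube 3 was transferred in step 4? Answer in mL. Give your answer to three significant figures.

1.00 mL

Step 1: 100 μL + 400 μL = 500 μL total → factor 500/100 = 5
Step 2: 500 μL + 4.5 mL = 5000 μL total → factor 5000/500 = 10
Step 3: 0.1 mL + 0.9 mL = 1 mL total → factor 1/0.1 = 10
Step 4: v brought to 2 mL → factor = 2 mL/v
Step 5: 0.5 mL + 9.5 mL = 10 mL total → factor 10/0.5 = 20
Step 6: 10 μL brought to 0.02 mL → factor 20/10 = 2
Product of known-step factors = 20000
Overall factor = 5.00 mM / (0.125 μM) = 40000
Step-4 factor = 40000 / 20000 = 2
v = 2 mL / 2 = 1.00 mL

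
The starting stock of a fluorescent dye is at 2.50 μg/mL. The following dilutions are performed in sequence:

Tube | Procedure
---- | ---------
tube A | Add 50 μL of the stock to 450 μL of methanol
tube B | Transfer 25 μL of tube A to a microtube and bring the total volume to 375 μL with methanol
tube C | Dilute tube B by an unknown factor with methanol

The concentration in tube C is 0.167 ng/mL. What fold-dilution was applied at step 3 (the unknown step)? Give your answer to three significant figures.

Step 1: 50 μL + 450 μL = 500 μL total → factor 500/50 = 10
Step 2: 25 μL brought to 375 μL → factor 375/25 = 15
Step 3: unknown factor x
Product of known-step factors = 150
Overall factor = 2.50 μg/mL / (0.167 ng/mL) = 14970
x = 14970 / 150 = 99.8

99.8-fold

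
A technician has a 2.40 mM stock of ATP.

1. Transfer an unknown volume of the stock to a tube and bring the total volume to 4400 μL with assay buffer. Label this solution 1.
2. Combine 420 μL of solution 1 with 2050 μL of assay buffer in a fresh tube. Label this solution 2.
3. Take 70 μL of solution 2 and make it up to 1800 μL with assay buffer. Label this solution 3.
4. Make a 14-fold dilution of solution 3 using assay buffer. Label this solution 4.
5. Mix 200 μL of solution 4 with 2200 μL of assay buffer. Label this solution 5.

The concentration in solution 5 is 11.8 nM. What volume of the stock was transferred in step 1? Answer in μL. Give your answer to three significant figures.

Step 1: v brought to 4400 μL → factor = 4400 μL/v
Step 2: 420 μL + 2050 μL = 2470 μL total → factor 2470/420 = 5.881
Step 3: 70 μL brought to 1800 μL → factor 1800/70 = 25.714
Step 4: 14-fold → factor 14
Step 5: 200 μL + 2200 μL = 2400 μL total → factor 2400/200 = 12
Product of known-step factors = 25406
Overall factor = 2.40 mM / (11.8 nM) = 2.0339 × 10^5
Step-1 factor = 2.0339 × 10^5 / 25406 = 8.0057
v = 4400 μL / 8.0057 = 550 μL

550 μL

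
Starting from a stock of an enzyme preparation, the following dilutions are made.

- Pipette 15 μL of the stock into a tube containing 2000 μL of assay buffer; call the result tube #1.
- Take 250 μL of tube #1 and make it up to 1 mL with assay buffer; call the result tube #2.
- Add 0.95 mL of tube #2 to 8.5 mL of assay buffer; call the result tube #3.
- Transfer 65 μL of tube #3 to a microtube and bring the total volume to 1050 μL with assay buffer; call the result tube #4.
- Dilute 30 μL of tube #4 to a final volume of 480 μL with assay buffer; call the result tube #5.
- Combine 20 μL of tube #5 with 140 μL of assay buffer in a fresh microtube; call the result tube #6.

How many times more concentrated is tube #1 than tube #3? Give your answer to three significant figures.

Step 1: 15 μL + 2000 μL = 2015 μL total → factor 2015/15 = 134.33
Step 2: 250 μL brought to 1 mL → factor 1000/250 = 4
Step 3: 0.95 mL + 8.5 mL = 9.45 mL total → factor 9.45/0.95 = 9.9474
Dilution factor to tube #1 = 134.33; to tube #3 = 5345.1
[tube #1]/[tube #3] = (factor to tube #3)/(factor to tube #1) = 5345.1/134.33 = 39.8

39.8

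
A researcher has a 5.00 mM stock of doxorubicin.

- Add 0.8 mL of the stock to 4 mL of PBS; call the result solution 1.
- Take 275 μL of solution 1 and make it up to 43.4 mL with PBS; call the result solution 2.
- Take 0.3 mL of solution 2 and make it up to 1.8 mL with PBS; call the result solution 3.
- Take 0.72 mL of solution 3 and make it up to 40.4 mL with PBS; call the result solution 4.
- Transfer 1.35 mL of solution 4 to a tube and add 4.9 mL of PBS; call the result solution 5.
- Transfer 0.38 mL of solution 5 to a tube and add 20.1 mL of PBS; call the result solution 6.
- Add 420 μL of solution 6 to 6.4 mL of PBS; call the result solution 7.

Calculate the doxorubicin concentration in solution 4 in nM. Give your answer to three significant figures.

15.7 nM

Step 1: 0.8 mL + 4 mL = 4.8 mL total → factor 4.8/0.8 = 6
Step 2: 275 μL brought to 43.4 mL → factor 43400/275 = 157.82
Step 3: 0.3 mL brought to 1.8 mL → factor 1.8/0.3 = 6
Step 4: 0.72 mL brought to 40.4 mL → factor 40.4/0.72 = 56.111
Dilution factor through solution 4 = 6 × 157.82 × 6 × 56.111 = 3.1879 × 10^5
[solution 4] = 5.00 mM / 3.1879 × 10^5 = 1.568 × 10^-5 mM = 15.7 nM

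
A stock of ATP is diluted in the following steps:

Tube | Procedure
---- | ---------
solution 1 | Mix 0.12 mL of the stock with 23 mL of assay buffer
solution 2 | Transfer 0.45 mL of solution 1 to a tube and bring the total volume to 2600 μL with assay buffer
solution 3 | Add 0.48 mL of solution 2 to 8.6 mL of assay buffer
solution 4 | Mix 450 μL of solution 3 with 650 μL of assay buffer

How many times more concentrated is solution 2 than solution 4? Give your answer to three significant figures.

Step 1: 0.12 mL + 23 mL = 23.12 mL total → factor 23.12/0.12 = 192.67
Step 2: 0.45 mL brought to 2600 μL → factor 2.6/0.45 = 5.7778
Step 3: 0.48 mL + 8.6 mL = 9.08 mL total → factor 9.08/0.48 = 18.917
Step 4: 450 μL + 650 μL = 1100 μL total → factor 1100/450 = 2.4444
Dilution factor to solution 2 = 1113.2; to solution 4 = 51475
[solution 2]/[solution 4] = (factor to solution 4)/(factor to solution 2) = 51475/1113.2 = 46.2

46.2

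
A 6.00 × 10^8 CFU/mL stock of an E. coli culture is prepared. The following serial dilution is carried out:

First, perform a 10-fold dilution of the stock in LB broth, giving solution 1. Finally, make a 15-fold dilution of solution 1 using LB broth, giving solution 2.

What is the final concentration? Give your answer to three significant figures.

4.00 × 10^6 CFU/mL

Step 1: 10-fold → factor 10
Step 2: 15-fold → factor 15
Overall dilution factor = 10 × 15 = 150
Final = 6.00 × 10^8 CFU/mL / 150 = 4.00 × 10^6 CFU/mL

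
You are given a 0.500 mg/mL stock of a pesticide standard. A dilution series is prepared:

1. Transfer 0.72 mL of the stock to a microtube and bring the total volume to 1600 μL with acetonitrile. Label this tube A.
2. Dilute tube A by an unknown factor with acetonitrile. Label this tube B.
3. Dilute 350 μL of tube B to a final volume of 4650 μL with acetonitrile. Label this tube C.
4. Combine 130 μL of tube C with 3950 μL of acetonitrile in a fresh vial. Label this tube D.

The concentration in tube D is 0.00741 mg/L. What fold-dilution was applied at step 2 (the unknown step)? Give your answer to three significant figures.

72.8-fold

Step 1: 0.72 mL brought to 1600 μL → factor 1.6/0.72 = 2.2222
Step 2: unknown factor x
Step 3: 350 μL brought to 4650 μL → factor 4650/350 = 13.286
Step 4: 130 μL + 3950 μL = 4080 μL total → factor 4080/130 = 31.385
Product of known-step factors = 926.59
Overall factor = 0.500 mg/mL / (0.00741 mg/L) = 67476
x = 67476 / 926.59 = 72.8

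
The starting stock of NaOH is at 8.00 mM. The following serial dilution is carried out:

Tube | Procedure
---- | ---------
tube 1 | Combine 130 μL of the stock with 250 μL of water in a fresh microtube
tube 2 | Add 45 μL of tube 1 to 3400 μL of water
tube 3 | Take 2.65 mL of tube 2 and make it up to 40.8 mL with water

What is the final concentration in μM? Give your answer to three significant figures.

Step 1: 130 μL + 250 μL = 380 μL total → factor 380/130 = 2.9231
Step 2: 45 μL + 3400 μL = 3445 μL total → factor 3445/45 = 76.556
Step 3: 2.65 mL brought to 40.8 mL → factor 40.8/2.65 = 15.396
Overall dilution factor = 2.9231 × 76.556 × 15.396 = 3445.3
Final = 8.00 mM / 3445.3 = 0.002322 mM = 2.32 μM

2.32 μM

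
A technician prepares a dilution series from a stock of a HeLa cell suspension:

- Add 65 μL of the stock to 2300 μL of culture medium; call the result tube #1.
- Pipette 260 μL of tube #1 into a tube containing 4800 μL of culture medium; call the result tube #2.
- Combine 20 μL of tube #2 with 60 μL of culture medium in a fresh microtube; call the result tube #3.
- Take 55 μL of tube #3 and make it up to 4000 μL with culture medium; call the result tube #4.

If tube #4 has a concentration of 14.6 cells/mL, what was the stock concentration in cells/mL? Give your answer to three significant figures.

3.01 × 10^6 cells/mL

Step 1: 65 μL + 2300 μL = 2365 μL total → factor 2365/65 = 36.385
Step 2: 260 μL + 4800 μL = 5060 μL total → factor 5060/260 = 19.462
Step 3: 20 μL + 60 μL = 80 μL total → factor 80/20 = 4
Step 4: 55 μL brought to 4000 μL → factor 4000/55 = 72.727
Overall dilution factor = 36.385 × 19.462 × 4 × 72.727 = 2.0599 × 10^5
Stock = 14.6 cells/mL × 2.0599 × 10^5 = 3.01 × 10^6 cells/mL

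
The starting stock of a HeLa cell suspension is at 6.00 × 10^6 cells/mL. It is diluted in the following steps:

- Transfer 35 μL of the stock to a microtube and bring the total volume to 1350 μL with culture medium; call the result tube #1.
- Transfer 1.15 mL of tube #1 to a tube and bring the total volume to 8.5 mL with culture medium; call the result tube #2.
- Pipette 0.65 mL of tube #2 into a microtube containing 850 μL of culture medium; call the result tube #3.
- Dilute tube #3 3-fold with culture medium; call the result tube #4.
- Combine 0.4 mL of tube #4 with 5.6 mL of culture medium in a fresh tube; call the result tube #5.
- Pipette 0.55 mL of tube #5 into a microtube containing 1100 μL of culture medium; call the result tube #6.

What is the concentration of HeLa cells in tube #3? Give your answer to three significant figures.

Step 1: 35 μL brought to 1350 μL → factor 1350/35 = 38.571
Step 2: 1.15 mL brought to 8.5 mL → factor 8.5/1.15 = 7.3913
Step 3: 0.65 mL + 850 μL = 1.5 mL total → factor 1.5/0.65 = 2.3077
Dilution factor through tube #3 = 38.571 × 7.3913 × 2.3077 = 657.91
[tube #3] = 6.00 × 10^6 cells/mL / 657.91 = 9.12 × 10^3 cells/mL

9.12 × 10^3 cells/mL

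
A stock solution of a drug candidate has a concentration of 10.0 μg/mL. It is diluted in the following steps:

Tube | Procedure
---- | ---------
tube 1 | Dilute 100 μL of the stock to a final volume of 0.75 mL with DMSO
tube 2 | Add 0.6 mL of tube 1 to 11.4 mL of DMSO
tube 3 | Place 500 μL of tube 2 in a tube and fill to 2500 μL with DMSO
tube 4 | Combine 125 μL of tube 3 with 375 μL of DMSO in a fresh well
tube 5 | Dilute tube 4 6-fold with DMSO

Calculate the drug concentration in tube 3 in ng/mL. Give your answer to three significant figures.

Step 1: 100 μL brought to 0.75 mL → factor 750/100 = 7.5
Step 2: 0.6 mL + 11.4 mL = 12 mL total → factor 12/0.6 = 20
Step 3: 500 μL brought to 2500 μL → factor 2500/500 = 5
Dilution factor through tube 3 = 7.5 × 20 × 5 = 750
[tube 3] = 10.0 μg/mL / 750 = 0.01333 μg/mL = 13.3 ng/mL

13.3 ng/mL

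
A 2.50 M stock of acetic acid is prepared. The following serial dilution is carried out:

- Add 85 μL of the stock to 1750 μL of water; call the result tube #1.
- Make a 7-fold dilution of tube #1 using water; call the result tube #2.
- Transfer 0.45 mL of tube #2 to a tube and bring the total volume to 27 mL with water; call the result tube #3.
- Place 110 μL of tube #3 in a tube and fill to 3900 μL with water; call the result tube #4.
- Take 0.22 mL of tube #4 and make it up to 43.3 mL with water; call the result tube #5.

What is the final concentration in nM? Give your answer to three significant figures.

39.5 nM

Step 1: 85 μL + 1750 μL = 1835 μL total → factor 1835/85 = 21.588
Step 2: 7-fold → factor 7
Step 3: 0.45 mL brought to 27 mL → factor 27/0.45 = 60
Step 4: 110 μL brought to 3900 μL → factor 3900/110 = 35.455
Step 5: 0.22 mL brought to 43.3 mL → factor 43.3/0.22 = 196.82
Overall dilution factor = 21.588 × 7 × 60 × 35.455 × 196.82 = 6.3271 × 10^7
Final = 2.50 M / 6.3271 × 10^7 = 3.951 × 10^-8 M = 39.5 nM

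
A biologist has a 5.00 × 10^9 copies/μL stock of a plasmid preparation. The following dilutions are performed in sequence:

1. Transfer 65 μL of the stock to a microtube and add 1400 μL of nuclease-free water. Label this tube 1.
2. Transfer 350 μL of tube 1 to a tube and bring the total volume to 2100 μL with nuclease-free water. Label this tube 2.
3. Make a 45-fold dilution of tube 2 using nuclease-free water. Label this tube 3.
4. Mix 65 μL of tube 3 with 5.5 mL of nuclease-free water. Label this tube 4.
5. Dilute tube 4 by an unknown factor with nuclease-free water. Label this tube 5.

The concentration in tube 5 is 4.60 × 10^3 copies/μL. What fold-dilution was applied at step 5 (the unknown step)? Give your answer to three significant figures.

Step 1: 65 μL + 1400 μL = 1465 μL total → factor 1465/65 = 22.538
Step 2: 350 μL brought to 2100 μL → factor 2100/350 = 6
Step 3: 45-fold → factor 45
Step 4: 65 μL + 5.5 mL = 5565 μL total → factor 5565/65 = 85.615
Step 5: unknown factor x
Product of known-step factors = 5.21 × 10^5
Overall factor = 5.00 × 10^9 copies/μL / (4.60 × 10^3 copies/μL) = 1.087 × 10^6
x = 1.087 × 10^6 / 5.21 × 10^5 = 2.09

2.09-fold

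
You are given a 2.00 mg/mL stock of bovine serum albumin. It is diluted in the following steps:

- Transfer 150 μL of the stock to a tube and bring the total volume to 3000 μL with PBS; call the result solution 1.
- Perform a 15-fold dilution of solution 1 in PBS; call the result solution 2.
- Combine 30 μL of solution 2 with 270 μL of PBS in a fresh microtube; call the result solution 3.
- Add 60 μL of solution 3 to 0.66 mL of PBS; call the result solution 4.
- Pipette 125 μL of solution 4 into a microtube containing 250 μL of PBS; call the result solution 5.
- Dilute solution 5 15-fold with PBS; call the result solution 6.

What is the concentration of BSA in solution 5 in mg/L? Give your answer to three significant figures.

0.0185 mg/L

Step 1: 150 μL brought to 3000 μL → factor 3000/150 = 20
Step 2: 15-fold → factor 15
Step 3: 30 μL + 270 μL = 300 μL total → factor 300/30 = 10
Step 4: 60 μL + 0.66 mL = 720 μL total → factor 720/60 = 12
Step 5: 125 μL + 250 μL = 375 μL total → factor 375/125 = 3
Dilution factor through solution 5 = 20 × 15 × 10 × 12 × 3 = 1.08 × 10^5
[solution 5] = 2.00 mg/mL / 1.08 × 10^5 = 1.852 × 10^-5 mg/mL = 0.0185 mg/L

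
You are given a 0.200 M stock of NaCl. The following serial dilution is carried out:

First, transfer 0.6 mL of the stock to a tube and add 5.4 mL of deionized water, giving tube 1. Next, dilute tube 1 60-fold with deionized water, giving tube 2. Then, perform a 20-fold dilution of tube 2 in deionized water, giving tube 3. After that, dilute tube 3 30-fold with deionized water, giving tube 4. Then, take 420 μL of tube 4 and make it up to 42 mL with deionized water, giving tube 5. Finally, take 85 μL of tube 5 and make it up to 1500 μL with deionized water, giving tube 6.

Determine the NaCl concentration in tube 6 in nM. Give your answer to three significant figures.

0.315 nM

Step 1: 0.6 mL + 5.4 mL = 6 mL total → factor 6/0.6 = 10
Step 2: 60-fold → factor 60
Step 3: 20-fold → factor 20
Step 4: 30-fold → factor 30
Step 5: 420 μL brought to 42 mL → factor 42000/420 = 100
Step 6: 85 μL brought to 1500 μL → factor 1500/85 = 17.647
Overall dilution factor = 10 × 60 × 20 × 30 × 100 × 17.647 = 6.3529 × 10^8
Final = 0.200 M / 6.3529 × 10^8 = 3.148 × 10^-10 M = 0.315 nM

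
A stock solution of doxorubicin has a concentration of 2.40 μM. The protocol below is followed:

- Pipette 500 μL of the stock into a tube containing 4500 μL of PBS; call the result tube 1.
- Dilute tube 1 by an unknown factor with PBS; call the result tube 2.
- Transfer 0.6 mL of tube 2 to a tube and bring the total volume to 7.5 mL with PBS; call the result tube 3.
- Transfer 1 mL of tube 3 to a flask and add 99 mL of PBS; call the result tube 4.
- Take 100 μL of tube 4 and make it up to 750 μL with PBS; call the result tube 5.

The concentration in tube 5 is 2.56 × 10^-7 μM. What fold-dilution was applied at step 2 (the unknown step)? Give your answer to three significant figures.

100-fold

Step 1: 500 μL + 4500 μL = 5000 μL total → factor 5000/500 = 10
Step 2: unknown factor x
Step 3: 0.6 mL brought to 7.5 mL → factor 7.5/0.6 = 12.5
Step 4: 1 mL + 99 mL = 100 mL total → factor 100/1 = 100
Step 5: 100 μL brought to 750 μL → factor 750/100 = 7.5
Product of known-step factors = 93750
Overall factor = 2.40 μM / (2.56 × 10^-7 μM) = 9.375 × 10^6
x = 9.375 × 10^6 / 93750 = 100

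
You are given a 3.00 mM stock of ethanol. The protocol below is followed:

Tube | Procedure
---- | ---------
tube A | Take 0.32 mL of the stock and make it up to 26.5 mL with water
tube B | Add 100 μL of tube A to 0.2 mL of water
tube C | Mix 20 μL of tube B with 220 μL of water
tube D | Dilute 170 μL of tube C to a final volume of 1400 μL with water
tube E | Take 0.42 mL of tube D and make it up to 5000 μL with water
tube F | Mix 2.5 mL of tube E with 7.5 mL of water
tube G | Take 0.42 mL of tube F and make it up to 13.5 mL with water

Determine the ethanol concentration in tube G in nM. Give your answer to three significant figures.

Step 1: 0.32 mL brought to 26.5 mL → factor 26.5/0.32 = 82.812
Step 2: 100 μL + 0.2 mL = 300 μL total → factor 300/100 = 3
Step 3: 20 μL + 220 μL = 240 μL total → factor 240/20 = 12
Step 4: 170 μL brought to 1400 μL → factor 1400/170 = 8.2353
Step 5: 0.42 mL brought to 5000 μL → factor 5/0.42 = 11.905
Step 6: 2.5 mL + 7.5 mL = 10 mL total → factor 10/2.5 = 4
Step 7: 0.42 mL brought to 13.5 mL → factor 13.5/0.42 = 32.143
Overall dilution factor = 82.812 × 3 × 12 × 8.2353 × 11.905 × 4 × 32.143 = 3.7579 × 10^7
Final = 3.00 mM / 3.7579 × 10^7 = 7.983 × 10^-8 mM = 0.0798 nM

0.0798 nM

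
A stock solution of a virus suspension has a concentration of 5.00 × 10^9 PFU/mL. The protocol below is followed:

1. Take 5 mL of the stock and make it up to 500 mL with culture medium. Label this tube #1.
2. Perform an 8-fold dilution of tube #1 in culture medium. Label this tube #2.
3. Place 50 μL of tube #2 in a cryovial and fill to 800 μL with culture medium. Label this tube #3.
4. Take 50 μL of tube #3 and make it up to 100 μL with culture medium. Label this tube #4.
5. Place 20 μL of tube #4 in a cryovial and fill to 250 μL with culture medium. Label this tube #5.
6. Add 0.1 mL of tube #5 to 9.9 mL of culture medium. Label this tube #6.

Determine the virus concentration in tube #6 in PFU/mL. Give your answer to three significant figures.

Step 1: 5 mL brought to 500 mL → factor 500/5 = 100
Step 2: 8-fold → factor 8
Step 3: 50 μL brought to 800 μL → factor 800/50 = 16
Step 4: 50 μL brought to 100 μL → factor 100/50 = 2
Step 5: 20 μL brought to 250 μL → factor 250/20 = 12.5
Step 6: 0.1 mL + 9.9 mL = 10 mL total → factor 10/0.1 = 100
Overall dilution factor = 100 × 8 × 16 × 2 × 12.5 × 100 = 3.2 × 10^7
Final = 5.00 × 10^9 PFU/mL / 3.2 × 10^7 = 156 PFU/mL

156 PFU/mL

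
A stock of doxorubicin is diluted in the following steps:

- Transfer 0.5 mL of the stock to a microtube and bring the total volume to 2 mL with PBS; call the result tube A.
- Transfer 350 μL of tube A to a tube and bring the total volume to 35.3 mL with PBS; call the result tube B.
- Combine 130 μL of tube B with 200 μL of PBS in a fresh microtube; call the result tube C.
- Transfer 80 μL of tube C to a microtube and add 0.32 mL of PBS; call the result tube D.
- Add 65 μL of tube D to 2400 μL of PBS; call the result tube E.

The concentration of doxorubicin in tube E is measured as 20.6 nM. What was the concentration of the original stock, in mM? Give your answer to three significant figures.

Step 1: 0.5 mL brought to 2 mL → factor 2/0.5 = 4
Step 2: 350 μL brought to 35.3 mL → factor 35300/350 = 100.86
Step 3: 130 μL + 200 μL = 330 μL total → factor 330/130 = 2.5385
Step 4: 80 μL + 0.32 mL = 400 μL total → factor 400/80 = 5
Step 5: 65 μL + 2400 μL = 2465 μL total → factor 2465/65 = 37.923
Overall dilution factor = 4 × 100.86 × 2.5385 × 5 × 37.923 = 1.9418 × 10^5
Stock = 20.6 nM × 1.9418 × 10^5 = 4.000 × 10^6 nM = 4.00 mM

4.00 mM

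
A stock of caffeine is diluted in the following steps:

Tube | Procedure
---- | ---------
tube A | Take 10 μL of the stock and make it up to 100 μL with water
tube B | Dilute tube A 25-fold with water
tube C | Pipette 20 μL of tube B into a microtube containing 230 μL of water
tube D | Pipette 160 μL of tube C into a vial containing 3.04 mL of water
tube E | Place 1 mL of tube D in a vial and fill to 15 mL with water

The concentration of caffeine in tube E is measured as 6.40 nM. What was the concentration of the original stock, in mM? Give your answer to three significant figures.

6.00 mM

Step 1: 10 μL brought to 100 μL → factor 100/10 = 10
Step 2: 25-fold → factor 25
Step 3: 20 μL + 230 μL = 250 μL total → factor 250/20 = 12.5
Step 4: 160 μL + 3.04 mL = 3200 μL total → factor 3200/160 = 20
Step 5: 1 mL brought to 15 mL → factor 15/1 = 15
Overall dilution factor = 10 × 25 × 12.5 × 20 × 15 = 9.375 × 10^5
Stock = 6.40 nM × 9.375 × 10^5 = 6.000 × 10^6 nM = 6.00 mM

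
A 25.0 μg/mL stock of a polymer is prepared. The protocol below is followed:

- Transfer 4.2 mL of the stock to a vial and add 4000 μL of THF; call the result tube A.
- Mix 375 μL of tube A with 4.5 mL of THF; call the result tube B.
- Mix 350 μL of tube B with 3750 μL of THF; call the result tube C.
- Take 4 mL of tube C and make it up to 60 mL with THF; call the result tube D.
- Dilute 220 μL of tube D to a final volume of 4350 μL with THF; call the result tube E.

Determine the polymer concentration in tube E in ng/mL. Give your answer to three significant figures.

0.284 ng/mL

Step 1: 4.2 mL + 4000 μL = 8.2 mL total → factor 8.2/4.2 = 1.9524
Step 2: 375 μL + 4.5 mL = 4875 μL total → factor 4875/375 = 13
Step 3: 350 μL + 3750 μL = 4100 μL total → factor 4100/350 = 11.714
Step 4: 4 mL brought to 60 mL → factor 60/4 = 15
Step 5: 220 μL brought to 4350 μL → factor 4350/220 = 19.773
Overall dilution factor = 1.9524 × 13 × 11.714 × 15 × 19.773 = 88182
Final = 25.0 μg/mL / 88182 = 0.0002835 μg/mL = 0.284 ng/mL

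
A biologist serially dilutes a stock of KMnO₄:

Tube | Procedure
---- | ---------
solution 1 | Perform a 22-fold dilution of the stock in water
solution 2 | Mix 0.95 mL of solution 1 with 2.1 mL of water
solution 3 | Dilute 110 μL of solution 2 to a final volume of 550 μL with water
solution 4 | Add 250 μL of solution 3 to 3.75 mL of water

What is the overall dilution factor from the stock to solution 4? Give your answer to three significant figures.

5.65 × 10^3

Step 1: 22-fold → factor 22
Step 2: 0.95 mL + 2.1 mL = 3.05 mL total → factor 3.05/0.95 = 3.2105
Step 3: 110 μL brought to 550 μL → factor 550/110 = 5
Step 4: 250 μL + 3.75 mL = 4000 μL total → factor 4000/250 = 16
Overall dilution factor = 22 × 3.2105 × 5 × 16 = 5650.5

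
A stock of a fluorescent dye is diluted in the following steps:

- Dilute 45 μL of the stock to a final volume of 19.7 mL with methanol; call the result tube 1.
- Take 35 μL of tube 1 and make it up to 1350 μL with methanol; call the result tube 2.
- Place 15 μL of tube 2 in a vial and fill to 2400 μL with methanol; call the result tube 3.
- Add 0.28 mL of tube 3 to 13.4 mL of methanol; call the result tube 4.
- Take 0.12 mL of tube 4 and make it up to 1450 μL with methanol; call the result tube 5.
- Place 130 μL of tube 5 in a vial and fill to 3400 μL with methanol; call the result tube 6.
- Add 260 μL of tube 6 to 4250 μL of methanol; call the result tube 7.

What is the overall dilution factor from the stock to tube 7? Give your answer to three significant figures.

7.24 × 10^11

Step 1: 45 μL brought to 19.7 mL → factor 19700/45 = 437.78
Step 2: 35 μL brought to 1350 μL → factor 1350/35 = 38.571
Step 3: 15 μL brought to 2400 μL → factor 2400/15 = 160
Step 4: 0.28 mL + 13.4 mL = 13.68 mL total → factor 13.68/0.28 = 48.857
Step 5: 0.12 mL brought to 1450 μL → factor 1.45/0.12 = 12.083
Step 6: 130 μL brought to 3400 μL → factor 3400/130 = 26.154
Step 7: 260 μL + 4250 μL = 4510 μL total → factor 4510/260 = 17.346
Overall dilution factor = 437.78 × 38.571 × 160 × 48.857 × 12.083 × 26.154 × 17.346 = 7.2359 × 10^11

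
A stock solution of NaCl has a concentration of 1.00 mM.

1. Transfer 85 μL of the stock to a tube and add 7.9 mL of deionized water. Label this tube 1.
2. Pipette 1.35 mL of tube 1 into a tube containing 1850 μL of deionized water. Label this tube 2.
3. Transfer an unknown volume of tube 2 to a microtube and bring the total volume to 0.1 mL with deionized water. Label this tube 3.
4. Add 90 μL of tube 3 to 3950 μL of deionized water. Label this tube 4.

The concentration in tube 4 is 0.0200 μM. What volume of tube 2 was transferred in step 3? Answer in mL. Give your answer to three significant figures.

0.0200 mL

Step 1: 85 μL + 7.9 mL = 7985 μL total → factor 7985/85 = 93.941
Step 2: 1.35 mL + 1850 μL = 3.2 mL total → factor 3.2/1.35 = 2.3704
Step 3: v brought to 0.1 mL → factor = 0.1 mL/v
Step 4: 90 μL + 3950 μL = 4040 μL total → factor 4040/90 = 44.889
Product of known-step factors = 9995.7
Overall factor = 1.00 mM / (0.0200 μM) = 50000
Step-3 factor = 50000 / 9995.7 = 5.0022
v = 0.1 mL / 5.0022 = 0.0200 mL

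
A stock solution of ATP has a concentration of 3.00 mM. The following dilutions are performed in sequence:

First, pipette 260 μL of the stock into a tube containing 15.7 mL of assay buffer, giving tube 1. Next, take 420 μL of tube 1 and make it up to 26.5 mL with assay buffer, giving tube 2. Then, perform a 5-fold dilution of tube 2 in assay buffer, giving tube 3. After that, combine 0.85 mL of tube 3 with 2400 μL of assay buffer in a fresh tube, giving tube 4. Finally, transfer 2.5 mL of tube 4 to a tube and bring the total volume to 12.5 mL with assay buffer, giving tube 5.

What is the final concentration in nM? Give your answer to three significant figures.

8.10 nM

Step 1: 260 μL + 15.7 mL = 15960 μL total → factor 15960/260 = 61.385
Step 2: 420 μL brought to 26.5 mL → factor 26500/420 = 63.095
Step 3: 5-fold → factor 5
Step 4: 0.85 mL + 2400 μL = 3.25 mL total → factor 3.25/0.85 = 3.8235
Step 5: 2.5 mL brought to 12.5 mL → factor 12.5/2.5 = 5
Overall dilution factor = 61.385 × 63.095 × 5 × 3.8235 × 5 = 3.7022 × 10^5
Final = 3.00 mM / 3.7022 × 10^5 = 8.103 × 10^-6 mM = 8.10 nM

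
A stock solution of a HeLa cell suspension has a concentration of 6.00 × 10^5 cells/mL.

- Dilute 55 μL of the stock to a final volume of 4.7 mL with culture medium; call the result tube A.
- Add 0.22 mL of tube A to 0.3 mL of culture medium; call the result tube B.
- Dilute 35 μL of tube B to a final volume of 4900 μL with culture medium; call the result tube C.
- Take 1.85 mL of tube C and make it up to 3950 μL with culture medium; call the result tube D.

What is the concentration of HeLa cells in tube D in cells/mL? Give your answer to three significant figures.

9.94 cells/mL

Step 1: 55 μL brought to 4.7 mL → factor 4700/55 = 85.455
Step 2: 0.22 mL + 0.3 mL = 0.52 mL total → factor 0.52/0.22 = 2.3636
Step 3: 35 μL brought to 4900 μL → factor 4900/35 = 140
Step 4: 1.85 mL brought to 3950 μL → factor 3.95/1.85 = 2.1351
Overall dilution factor = 85.455 × 2.3636 × 140 × 2.1351 = 60377
Final = 6.00 × 10^5 cells/mL / 60377 = 9.94 cells/mL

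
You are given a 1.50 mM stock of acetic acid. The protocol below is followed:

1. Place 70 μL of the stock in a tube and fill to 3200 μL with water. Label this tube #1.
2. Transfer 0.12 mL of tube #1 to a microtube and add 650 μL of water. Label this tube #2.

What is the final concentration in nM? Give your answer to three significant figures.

5.11 × 10^3 nM

Step 1: 70 μL brought to 3200 μL → factor 3200/70 = 45.714
Step 2: 0.12 mL + 650 μL = 0.77 mL total → factor 0.77/0.12 = 6.4167
Overall dilution factor = 45.714 × 6.4167 = 293.33
Final = 1.50 mM / 293.33 = 0.005114 mM = 5.11 × 10^3 nM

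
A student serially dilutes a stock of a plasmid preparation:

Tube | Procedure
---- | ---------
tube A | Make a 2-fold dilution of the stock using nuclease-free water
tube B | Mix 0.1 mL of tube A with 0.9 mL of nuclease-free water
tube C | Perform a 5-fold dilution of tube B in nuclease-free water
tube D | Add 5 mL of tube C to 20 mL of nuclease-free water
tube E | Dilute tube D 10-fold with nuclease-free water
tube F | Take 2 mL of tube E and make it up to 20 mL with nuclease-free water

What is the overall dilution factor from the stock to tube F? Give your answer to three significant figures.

5.00 × 10^4

Step 1: 2-fold → factor 2
Step 2: 0.1 mL + 0.9 mL = 1 mL total → factor 1/0.1 = 10
Step 3: 5-fold → factor 5
Step 4: 5 mL + 20 mL = 25 mL total → factor 25/5 = 5
Step 5: 10-fold → factor 10
Step 6: 2 mL brought to 20 mL → factor 20/2 = 10
Overall dilution factor = 2 × 10 × 5 × 5 × 10 × 10 = 50000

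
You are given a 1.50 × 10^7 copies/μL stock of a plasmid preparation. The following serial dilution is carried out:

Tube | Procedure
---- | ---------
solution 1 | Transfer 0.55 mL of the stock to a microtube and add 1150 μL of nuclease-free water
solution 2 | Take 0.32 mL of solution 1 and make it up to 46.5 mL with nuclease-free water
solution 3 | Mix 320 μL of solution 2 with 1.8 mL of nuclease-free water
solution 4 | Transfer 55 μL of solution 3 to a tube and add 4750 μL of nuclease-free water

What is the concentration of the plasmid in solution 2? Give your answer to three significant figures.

Step 1: 0.55 mL + 1150 μL = 1.7 mL total → factor 1.7/0.55 = 3.0909
Step 2: 0.32 mL brought to 46.5 mL → factor 46.5/0.32 = 145.31
Dilution factor through solution 2 = 3.0909 × 145.31 = 449.15
[solution 2] = 1.50 × 10^7 copies/μL / 449.15 = 3.34 × 10^4 copies/μL

3.34 × 10^4 copies/μL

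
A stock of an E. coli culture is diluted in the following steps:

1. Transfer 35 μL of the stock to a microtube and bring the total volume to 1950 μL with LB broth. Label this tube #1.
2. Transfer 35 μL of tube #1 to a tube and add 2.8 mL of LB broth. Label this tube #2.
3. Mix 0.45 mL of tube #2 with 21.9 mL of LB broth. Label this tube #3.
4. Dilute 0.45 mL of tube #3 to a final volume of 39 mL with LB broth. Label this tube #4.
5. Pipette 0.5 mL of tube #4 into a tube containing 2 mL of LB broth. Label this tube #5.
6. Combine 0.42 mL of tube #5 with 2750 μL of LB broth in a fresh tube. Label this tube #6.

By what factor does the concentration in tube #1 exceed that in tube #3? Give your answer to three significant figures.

4.02 × 10^3

Step 1: 35 μL brought to 1950 μL → factor 1950/35 = 55.714
Step 2: 35 μL + 2.8 mL = 2835 μL total → factor 2835/35 = 81
Step 3: 0.45 mL + 21.9 mL = 22.35 mL total → factor 22.35/0.45 = 49.667
Dilution factor to tube #1 = 55.714; to tube #3 = 2.2414 × 10^5
[tube #1]/[tube #3] = (factor to tube #3)/(factor to tube #1) = 2.2414 × 10^5/55.714 = 4.02 × 10^3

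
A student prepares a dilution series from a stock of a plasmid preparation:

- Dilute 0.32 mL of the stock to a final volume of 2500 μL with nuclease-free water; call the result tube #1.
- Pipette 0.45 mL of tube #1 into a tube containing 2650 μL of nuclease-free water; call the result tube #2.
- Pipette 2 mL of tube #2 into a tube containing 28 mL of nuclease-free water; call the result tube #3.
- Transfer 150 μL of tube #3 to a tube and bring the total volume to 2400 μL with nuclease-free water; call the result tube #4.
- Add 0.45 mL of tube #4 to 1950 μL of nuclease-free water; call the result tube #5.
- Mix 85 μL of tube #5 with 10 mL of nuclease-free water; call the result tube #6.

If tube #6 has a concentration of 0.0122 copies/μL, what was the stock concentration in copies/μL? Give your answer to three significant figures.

9.97 × 10^4 copies/μL

Step 1: 0.32 mL brought to 2500 μL → factor 2.5/0.32 = 7.8125
Step 2: 0.45 mL + 2650 μL = 3.1 mL total → factor 3.1/0.45 = 6.8889
Step 3: 2 mL + 28 mL = 30 mL total → factor 30/2 = 15
Step 4: 150 μL brought to 2400 μL → factor 2400/150 = 16
Step 5: 0.45 mL + 1950 μL = 2.4 mL total → factor 2.4/0.45 = 5.3333
Step 6: 85 μL + 10 mL = 10085 μL total → factor 10085/85 = 118.65
Overall dilution factor = 7.8125 × 6.8889 × 15 × 16 × 5.3333 × 118.65 = 8.1735 × 10^6
Stock = 0.0122 copies/μL × 8.1735 × 10^6 = 9.97 × 10^4 copies/μL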